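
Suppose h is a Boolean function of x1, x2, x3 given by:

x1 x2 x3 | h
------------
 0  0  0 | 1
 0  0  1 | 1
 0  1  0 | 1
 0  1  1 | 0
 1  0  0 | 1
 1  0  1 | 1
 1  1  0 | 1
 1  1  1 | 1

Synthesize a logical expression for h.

Only row (0,1,1) gives 0. So h is 1 everywhere except there — the complement of the minterm ¬x1·x2·x3.

h(x1, x2, x3) = ((x1' · x2) · x3)'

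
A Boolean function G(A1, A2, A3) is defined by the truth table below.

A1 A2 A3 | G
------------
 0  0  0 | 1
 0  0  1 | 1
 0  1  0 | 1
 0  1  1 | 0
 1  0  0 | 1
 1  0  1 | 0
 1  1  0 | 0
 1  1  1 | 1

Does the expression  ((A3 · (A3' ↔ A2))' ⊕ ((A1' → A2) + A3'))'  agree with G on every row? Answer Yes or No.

No

Evaluate ((A3 · (A3' ↔ A2))' ⊕ ((A1' → A2) + A3'))' on each row and compare to G:
  A1=0, A2=0, A3=0: formula gives 1, G = 1 ✓
  A1=0, A2=0, A3=1: formula gives 1, G = 1 ✓
  A1=0, A2=1, A3=0: formula gives 1, G = 1 ✓
  A1=0, A2=1, A3=1: formula gives 1, but G = 0 ✗
Row (0,1,1) is a counterexample, so the formula is not equivalent to G.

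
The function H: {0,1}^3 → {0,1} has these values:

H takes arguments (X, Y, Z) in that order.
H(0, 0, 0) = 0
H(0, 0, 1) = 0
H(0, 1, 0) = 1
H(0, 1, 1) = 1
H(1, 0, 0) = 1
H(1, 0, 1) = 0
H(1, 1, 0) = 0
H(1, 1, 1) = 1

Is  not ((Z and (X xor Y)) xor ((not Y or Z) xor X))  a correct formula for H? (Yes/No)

Yes

Test each input against both H and the formula:
  X=0, Y=0, Z=0: formula gives 0, H = 0 ✓
  X=0, Y=0, Z=1: formula gives 0, H = 0 ✓
  X=0, Y=1, Z=0: formula gives 1, H = 1 ✓
  X=0, Y=1, Z=1: formula gives 1, H = 1 ✓
  X=1, Y=0, Z=0: formula gives 1, H = 1 ✓
  … (the remaining 3 rows also agree.)
All 8 rows match — the expression computes H exactly.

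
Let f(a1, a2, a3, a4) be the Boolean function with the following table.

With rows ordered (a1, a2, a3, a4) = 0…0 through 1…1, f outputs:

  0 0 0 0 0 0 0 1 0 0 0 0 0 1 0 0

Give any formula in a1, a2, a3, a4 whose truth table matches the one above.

f(a1, a2, a3, a4) = (((a1' · a2) · a3) · a4) + (((a1 · a2) · a3') · a4)

Collect the rows where f=1 — (0,1,1,1), (1,1,0,1) — and write one minterm per row: ¬a1·a2·a3·a4, a1·a2·¬a3·a4. Their union (logical OR) reproduces the table exactly.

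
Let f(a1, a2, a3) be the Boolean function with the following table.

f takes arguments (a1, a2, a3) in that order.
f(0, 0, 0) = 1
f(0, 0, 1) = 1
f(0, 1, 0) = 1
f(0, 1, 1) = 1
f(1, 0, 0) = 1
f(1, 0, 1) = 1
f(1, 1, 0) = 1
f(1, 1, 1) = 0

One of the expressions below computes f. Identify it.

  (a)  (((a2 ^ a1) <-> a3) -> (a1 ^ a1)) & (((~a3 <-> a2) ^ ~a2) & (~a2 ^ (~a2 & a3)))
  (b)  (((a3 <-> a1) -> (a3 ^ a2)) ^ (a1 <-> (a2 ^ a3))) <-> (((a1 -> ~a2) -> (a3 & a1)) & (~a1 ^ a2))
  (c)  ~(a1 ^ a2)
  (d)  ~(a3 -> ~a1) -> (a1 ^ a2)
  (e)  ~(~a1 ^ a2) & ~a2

(a) fails at (0,0,0): the formula yields 0, f is 1.
(b) fails at (0,0,0): the formula yields 0, f is 1.
(c) fails at (0,1,0): the formula yields 0, f is 1.
(e) fails at (0,0,0): the formula yields 0, f is 1.
That leaves (d). Evaluating it on every row reproduces the table of f exactly.

d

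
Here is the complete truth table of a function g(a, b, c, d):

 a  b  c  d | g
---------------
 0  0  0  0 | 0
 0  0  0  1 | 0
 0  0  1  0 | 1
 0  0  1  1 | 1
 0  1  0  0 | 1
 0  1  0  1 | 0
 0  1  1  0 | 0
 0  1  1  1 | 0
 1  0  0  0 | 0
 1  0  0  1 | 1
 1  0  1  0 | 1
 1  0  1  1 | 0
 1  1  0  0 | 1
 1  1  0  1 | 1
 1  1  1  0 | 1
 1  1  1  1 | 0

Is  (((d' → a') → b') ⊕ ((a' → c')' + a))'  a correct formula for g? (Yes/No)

No

Test each input against both g and the formula:
  a=0, b=0, c=0, d=0: formula gives 0, g = 0 ✓
  a=0, b=0, c=0, d=1: formula gives 0, g = 0 ✓
  a=0, b=0, c=1, d=0: formula gives 1, g = 1 ✓
  a=0, b=0, c=1, d=1: formula gives 1, g = 1 ✓
  …
  a=0, b=1, c=0, d=1: formula gives 1, but g = 0 ✗
Since they disagree at (0,1,0,1), the expression is not a correct formula for g.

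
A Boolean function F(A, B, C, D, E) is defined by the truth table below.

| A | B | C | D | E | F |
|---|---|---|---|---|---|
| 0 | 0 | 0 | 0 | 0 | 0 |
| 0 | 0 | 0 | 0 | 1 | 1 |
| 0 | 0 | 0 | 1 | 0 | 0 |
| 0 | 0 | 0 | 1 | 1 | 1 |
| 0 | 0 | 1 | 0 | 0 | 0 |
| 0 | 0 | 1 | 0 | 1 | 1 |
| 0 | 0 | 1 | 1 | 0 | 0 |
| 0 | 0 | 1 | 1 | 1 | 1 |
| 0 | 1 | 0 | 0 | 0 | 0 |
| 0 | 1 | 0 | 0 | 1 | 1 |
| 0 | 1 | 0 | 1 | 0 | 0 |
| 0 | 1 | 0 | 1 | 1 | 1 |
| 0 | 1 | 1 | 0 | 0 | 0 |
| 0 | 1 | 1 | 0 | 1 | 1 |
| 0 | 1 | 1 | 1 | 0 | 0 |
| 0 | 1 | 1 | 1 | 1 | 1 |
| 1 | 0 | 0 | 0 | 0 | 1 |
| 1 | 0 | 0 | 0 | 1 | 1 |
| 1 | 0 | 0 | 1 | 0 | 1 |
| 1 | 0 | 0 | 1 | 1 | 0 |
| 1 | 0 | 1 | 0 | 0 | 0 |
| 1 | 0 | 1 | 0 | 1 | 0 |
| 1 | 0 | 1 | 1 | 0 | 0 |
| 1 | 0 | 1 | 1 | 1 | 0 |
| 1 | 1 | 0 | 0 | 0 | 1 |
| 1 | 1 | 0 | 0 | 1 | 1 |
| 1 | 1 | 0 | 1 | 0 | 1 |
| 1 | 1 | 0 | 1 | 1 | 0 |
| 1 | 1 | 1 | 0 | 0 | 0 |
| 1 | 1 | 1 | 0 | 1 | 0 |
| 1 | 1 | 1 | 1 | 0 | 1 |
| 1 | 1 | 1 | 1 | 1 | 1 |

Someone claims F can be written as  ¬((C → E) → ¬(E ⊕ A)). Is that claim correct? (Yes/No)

No

Check the formula against F row by row:
  A=0, B=0, C=0, D=0, E=0: formula gives 0, F = 0 ✓
  A=0, B=0, C=0, D=0, E=1: formula gives 1, F = 1 ✓
  A=0, B=0, C=0, D=1, E=0: formula gives 0, F = 0 ✓
  A=0, B=0, C=0, D=1, E=1: formula gives 1, F = 1 ✓
  …
  A=1, B=0, C=0, D=0, E=1: formula gives 0, but F = 1 ✗
A single disagreement suffices: at (1,0,0,0,1) they differ, so the formula does not compute F.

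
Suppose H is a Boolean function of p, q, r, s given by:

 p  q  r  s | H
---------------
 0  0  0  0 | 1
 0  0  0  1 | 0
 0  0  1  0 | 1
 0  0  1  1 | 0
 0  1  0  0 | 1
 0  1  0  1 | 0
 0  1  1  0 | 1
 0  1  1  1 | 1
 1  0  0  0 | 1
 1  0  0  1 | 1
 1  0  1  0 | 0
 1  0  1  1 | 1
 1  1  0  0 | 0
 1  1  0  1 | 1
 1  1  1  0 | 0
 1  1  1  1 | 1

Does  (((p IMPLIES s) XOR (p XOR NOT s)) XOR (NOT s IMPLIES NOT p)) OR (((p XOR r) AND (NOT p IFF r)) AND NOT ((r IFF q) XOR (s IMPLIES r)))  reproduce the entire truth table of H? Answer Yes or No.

Yes

Check the formula against H row by row:
  p=0, q=0, r=0, s=0: formula gives 1, H = 1 ✓
  p=0, q=0, r=0, s=1: formula gives 0, H = 0 ✓
  p=0, q=0, r=1, s=0: formula gives 1, H = 1 ✓
  p=0, q=0, r=1, s=1: formula gives 0, H = 0 ✓
  …and likewise for the remaining 12 rows.
Every row agrees, so the formula is equivalent.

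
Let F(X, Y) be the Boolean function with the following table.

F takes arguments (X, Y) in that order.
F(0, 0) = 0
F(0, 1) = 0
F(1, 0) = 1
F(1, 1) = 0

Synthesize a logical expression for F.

F(X, Y) = X ∧ ¬Y

1 only at (1,0): X AND NOT Y.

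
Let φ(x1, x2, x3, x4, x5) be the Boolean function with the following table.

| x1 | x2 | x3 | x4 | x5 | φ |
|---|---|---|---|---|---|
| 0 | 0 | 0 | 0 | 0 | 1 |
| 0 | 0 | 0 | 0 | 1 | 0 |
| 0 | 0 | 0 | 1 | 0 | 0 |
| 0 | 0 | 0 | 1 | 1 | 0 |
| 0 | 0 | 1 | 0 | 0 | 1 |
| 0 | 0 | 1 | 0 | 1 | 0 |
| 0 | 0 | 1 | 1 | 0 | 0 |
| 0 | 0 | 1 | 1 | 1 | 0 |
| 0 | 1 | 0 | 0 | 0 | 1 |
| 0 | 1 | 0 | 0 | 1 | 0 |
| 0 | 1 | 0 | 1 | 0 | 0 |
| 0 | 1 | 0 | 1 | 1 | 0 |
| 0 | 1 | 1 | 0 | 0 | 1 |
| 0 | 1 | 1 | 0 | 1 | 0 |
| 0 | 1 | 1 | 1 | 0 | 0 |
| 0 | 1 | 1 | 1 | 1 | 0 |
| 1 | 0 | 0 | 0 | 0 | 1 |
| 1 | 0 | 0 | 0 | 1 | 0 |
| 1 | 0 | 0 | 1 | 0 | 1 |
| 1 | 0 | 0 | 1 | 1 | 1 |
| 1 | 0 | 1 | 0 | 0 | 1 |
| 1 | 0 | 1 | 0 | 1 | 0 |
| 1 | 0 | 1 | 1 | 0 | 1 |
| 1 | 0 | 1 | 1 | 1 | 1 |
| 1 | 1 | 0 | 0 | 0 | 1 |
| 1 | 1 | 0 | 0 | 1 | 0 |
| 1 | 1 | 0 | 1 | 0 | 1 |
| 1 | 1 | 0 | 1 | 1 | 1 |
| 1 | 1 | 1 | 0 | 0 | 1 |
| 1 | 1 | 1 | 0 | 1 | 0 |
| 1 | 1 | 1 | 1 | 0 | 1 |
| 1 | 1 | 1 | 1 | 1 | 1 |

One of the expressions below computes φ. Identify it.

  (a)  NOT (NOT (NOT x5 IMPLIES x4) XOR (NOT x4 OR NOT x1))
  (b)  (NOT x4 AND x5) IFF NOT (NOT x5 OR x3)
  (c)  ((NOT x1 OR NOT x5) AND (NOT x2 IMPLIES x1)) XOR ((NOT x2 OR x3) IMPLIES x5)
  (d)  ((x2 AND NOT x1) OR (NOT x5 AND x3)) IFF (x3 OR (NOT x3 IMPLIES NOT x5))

a

(b) disagrees with φ on (0,0,0,0,1) (formula → 1, table → 0); rule it out.
(c) disagrees with φ on (0,0,0,0,0) (formula → 0, table → 1); rule it out.
(d) disagrees with φ on (0,0,0,0,0) (formula → 0, table → 1); rule it out.
Only (a) survives; checking it on all 32 rows confirms it matches φ.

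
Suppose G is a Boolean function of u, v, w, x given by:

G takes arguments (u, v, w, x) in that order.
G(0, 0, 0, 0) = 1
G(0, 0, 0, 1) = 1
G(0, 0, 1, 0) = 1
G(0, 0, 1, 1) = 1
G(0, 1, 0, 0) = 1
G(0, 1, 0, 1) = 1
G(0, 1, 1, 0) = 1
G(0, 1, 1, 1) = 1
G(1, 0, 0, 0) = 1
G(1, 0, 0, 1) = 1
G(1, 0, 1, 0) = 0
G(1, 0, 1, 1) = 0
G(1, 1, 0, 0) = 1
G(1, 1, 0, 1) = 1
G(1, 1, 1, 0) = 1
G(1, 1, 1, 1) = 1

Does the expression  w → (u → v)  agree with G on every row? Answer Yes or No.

Yes

Test each input against both G and the formula:
  u=0, v=0, w=0, x=0: formula gives 1, G = 1 ✓
  u=0, v=0, w=0, x=1: formula gives 1, G = 1 ✓
  u=0, v=0, w=1, x=0: formula gives 1, G = 1 ✓
  u=0, v=0, w=1, x=1: formula gives 1, G = 1 ✓
  …and likewise for the remaining 12 rows.
Every row agrees, so the formula is equivalent.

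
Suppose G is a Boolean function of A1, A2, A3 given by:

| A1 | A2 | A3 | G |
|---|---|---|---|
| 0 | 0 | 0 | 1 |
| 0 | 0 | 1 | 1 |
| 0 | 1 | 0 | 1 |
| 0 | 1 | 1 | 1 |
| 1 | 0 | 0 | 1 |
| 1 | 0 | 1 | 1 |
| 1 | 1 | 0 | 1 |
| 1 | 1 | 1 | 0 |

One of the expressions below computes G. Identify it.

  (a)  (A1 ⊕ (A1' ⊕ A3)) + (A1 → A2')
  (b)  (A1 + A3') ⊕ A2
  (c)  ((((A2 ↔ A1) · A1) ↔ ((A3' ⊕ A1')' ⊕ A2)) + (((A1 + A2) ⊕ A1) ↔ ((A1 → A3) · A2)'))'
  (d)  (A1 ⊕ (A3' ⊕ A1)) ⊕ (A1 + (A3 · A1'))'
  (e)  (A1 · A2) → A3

a

(b) disagrees with G on (0,0,1) (formula → 0, table → 1); rule it out.
(c) disagrees with G on (0,0,1) (formula → 0, table → 1); rule it out.
(d) disagrees with G on (0,0,0) (formula → 0, table → 1); rule it out.
(e) disagrees with G on (1,1,0) (formula → 0, table → 1); rule it out.
Only (a) survives; checking it on all 8 rows confirms it matches G.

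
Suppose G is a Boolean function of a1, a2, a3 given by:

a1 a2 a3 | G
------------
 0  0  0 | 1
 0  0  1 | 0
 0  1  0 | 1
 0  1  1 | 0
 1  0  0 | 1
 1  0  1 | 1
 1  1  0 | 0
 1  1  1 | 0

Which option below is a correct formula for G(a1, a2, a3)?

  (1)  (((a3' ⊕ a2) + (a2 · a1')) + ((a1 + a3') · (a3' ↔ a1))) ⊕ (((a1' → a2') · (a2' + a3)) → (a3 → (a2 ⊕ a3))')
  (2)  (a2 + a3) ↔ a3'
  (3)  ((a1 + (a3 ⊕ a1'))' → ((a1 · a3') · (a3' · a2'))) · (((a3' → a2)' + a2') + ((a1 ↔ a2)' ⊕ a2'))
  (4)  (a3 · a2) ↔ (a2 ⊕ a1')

(1): at (0,1,0) it gives 0, but G = 1 — eliminated.
(2): at (0,0,0) it gives 0, but G = 1 — eliminated.
(4): at (0,0,0) it gives 0, but G = 1 — eliminated.
That leaves (3). Evaluating it on every row reproduces the table of G exactly.

3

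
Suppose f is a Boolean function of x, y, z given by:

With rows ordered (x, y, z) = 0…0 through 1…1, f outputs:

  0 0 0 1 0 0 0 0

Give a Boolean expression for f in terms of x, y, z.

Only row (0,1,1) gives 1. That row's minterm ¬x·y·z is f directly.

f(x, y, z) = (¬x ∧ y) ∧ z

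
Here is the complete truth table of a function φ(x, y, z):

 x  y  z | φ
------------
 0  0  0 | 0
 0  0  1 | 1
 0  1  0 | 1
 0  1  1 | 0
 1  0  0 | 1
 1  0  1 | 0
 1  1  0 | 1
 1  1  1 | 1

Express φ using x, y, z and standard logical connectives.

φ(x, y, z) = ((((x' · y') · z') + ((x' · y) · z)) + ((x · y') · z))'

The 0-rows are (0,0,0), (0,1,1), (1,0,1). Take each as a conjunction (¬x·¬y·¬z, ¬x·y·z, x·¬y·z), form their disjunction, and complement — that gives a formula that is 1 everywhere φ is.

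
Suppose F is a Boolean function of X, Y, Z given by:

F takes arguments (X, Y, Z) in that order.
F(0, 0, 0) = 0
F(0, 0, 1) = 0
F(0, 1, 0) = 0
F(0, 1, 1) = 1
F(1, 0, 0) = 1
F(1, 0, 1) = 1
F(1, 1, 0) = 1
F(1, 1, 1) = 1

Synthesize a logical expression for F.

F is 0 on only 3 rows — (0,0,0), (0,0,1), (0,1,0). Writing each as a minterm (¬X·¬Y·¬Z, ¬X·¬Y·Z, ¬X·Y·¬Z) and OR-ing them characterizes exactly where F=0, so F is the negation of that disjunction.

F(X, Y, Z) = not ((((not X and not Y) and not Z) or ((not X and not Y) and Z)) or ((not X and Y) and not Z))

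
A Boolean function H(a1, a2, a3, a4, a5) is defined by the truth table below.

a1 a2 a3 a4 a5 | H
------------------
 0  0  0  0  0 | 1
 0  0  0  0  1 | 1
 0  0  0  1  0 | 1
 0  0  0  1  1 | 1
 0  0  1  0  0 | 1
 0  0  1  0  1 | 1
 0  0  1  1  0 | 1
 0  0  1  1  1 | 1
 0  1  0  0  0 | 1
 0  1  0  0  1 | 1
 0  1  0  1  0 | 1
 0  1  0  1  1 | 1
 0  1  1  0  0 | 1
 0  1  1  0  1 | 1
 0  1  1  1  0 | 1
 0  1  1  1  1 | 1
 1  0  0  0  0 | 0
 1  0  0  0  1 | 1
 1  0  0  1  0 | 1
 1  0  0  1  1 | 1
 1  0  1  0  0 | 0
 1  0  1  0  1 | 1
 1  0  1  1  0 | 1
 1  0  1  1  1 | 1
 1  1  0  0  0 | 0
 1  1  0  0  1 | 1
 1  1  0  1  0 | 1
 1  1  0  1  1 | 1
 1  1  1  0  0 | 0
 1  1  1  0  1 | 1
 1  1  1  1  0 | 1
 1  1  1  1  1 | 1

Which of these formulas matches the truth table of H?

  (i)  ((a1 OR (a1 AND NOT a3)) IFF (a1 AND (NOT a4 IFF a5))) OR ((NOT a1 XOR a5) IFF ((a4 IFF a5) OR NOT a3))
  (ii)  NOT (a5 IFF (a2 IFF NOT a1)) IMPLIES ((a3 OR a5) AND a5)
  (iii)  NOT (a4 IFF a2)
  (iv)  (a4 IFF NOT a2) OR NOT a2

(ii) disagrees with H on (0,1,0,0,0) (formula → 0, table → 1); rule it out.
(iii) disagrees with H on (0,0,0,0,0) (formula → 0, table → 1); rule it out.
(iv) disagrees with H on (0,1,0,1,0) (formula → 0, table → 1); rule it out.
(i) is the remaining candidate, and it agrees with H on all 32 inputs.

i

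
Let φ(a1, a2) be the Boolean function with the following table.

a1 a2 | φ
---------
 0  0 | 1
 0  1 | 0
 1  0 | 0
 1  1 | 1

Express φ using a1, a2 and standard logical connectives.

φ(a1, a2) = (~a1 & ~a2) | (a1 & a2)

φ=1 on 2 inputs: (0,0), (1,1). Reading each as a conjunction of literals (¬a1·¬a2, a1·a2) and taking the OR gives the canonical DNF.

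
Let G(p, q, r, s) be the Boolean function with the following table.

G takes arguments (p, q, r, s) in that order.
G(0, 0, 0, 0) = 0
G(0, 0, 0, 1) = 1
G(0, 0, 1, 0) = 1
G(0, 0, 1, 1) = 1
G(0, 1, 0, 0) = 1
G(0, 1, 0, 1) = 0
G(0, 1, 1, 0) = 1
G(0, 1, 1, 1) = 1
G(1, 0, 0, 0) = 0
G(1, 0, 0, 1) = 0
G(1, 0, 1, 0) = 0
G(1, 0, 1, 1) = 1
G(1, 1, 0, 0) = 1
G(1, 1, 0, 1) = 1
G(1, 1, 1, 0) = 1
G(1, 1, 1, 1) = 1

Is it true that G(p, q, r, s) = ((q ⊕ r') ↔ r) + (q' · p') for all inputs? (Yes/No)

No

Evaluate ((q ⊕ r') ↔ r) + (q' · p') on each row and compare to G:
  p=0, q=0, r=0, s=0: formula gives 1, but G = 0 ✗
A single disagreement suffices: at (0,0,0,0) they differ, so the formula does not compute G.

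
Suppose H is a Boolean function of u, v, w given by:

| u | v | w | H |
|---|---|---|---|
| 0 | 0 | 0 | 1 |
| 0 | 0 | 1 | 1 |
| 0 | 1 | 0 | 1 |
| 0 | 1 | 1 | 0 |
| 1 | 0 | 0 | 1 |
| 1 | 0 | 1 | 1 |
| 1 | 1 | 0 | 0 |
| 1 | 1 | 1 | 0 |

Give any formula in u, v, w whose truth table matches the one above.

The 0-rows are (0,1,1), (1,1,0), (1,1,1). Take each as a conjunction (¬u·v·w, u·v·¬w, u·v·w), form their disjunction, and complement — that gives a formula that is 1 everywhere H is.

H(u, v, w) = ¬((((¬u ∧ v) ∧ w) ∨ ((u ∧ v) ∧ ¬w)) ∨ ((u ∧ v) ∧ w))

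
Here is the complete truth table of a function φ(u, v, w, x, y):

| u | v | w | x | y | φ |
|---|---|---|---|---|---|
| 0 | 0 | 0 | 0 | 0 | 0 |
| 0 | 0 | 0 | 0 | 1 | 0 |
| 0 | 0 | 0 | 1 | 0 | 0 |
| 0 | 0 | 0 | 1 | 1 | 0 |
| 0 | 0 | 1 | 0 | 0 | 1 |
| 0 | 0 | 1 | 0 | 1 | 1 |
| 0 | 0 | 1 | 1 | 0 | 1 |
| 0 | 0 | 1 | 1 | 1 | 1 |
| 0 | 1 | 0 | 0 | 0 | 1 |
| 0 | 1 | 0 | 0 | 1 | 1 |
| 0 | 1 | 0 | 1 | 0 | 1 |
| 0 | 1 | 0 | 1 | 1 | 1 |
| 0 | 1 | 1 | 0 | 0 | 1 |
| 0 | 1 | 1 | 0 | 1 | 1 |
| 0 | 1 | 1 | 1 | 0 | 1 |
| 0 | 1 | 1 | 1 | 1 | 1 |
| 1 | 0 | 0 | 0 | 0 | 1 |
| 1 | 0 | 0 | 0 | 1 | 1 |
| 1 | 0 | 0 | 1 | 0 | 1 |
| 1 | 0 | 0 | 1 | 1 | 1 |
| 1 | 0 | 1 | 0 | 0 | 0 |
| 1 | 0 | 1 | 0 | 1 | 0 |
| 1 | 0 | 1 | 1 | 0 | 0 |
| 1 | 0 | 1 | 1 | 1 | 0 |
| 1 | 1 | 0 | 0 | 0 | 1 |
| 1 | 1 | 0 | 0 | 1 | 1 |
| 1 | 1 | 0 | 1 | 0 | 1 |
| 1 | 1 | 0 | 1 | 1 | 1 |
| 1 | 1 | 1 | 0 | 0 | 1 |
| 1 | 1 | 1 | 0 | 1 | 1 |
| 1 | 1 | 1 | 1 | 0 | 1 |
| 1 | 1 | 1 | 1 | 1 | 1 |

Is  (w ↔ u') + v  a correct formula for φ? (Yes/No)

Test each input against both φ and the formula:
  u=0, v=0, w=0, x=0, y=0: formula gives 0, φ = 0 ✓
  u=0, v=0, w=0, x=0, y=1: formula gives 0, φ = 0 ✓
  u=0, v=0, w=0, x=1, y=0: formula gives 0, φ = 0 ✓
  u=0, v=0, w=0, x=1, y=1: formula gives 0, φ = 0 ✓
  … (the remaining 28 rows also agree.)
Every row agrees, so the formula is equivalent.

Yes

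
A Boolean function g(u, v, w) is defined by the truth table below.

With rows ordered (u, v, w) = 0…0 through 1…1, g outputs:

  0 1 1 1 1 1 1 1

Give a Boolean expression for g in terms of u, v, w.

g(u, v, w) = (u or v) or w

The output is 1 whenever at least one input is 1 — the OR of all inputs.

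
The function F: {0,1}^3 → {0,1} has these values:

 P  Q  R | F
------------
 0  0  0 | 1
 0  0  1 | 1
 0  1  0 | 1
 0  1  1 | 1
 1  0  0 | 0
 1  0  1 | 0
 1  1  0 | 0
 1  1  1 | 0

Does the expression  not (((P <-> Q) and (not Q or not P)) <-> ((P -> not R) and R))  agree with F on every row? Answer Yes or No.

Check the formula against F row by row:
  P=0, Q=0, R=0: formula gives 1, F = 1 ✓
  P=0, Q=0, R=1: formula gives 0, but F = 1 ✗
Row (0,0,1) is a counterexample, so the formula is not equivalent to F.

No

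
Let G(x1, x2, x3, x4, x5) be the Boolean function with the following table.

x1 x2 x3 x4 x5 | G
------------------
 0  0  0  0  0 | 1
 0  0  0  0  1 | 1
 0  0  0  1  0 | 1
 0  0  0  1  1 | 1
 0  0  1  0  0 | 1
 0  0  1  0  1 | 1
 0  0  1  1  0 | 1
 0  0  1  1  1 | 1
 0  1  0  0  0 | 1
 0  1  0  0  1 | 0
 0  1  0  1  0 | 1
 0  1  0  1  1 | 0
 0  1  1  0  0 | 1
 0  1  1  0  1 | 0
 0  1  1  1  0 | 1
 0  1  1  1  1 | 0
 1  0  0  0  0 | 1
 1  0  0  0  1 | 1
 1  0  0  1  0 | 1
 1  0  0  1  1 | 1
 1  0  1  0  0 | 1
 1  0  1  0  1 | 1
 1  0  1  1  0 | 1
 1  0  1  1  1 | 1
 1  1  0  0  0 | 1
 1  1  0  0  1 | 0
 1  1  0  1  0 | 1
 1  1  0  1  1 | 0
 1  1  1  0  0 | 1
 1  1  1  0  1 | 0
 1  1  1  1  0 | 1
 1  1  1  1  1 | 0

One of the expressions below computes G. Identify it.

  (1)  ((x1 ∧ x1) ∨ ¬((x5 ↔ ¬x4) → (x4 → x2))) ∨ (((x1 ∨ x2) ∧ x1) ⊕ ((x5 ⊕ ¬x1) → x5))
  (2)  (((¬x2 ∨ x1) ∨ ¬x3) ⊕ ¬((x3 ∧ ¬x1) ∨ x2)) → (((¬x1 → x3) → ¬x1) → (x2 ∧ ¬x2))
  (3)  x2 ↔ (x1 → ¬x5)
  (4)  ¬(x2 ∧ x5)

4

(1): at (0,0,0,0,0) it gives 0, but G = 1 — eliminated.
(2): at (0,0,1,0,0) it gives 0, but G = 1 — eliminated.
(3): at (0,0,0,0,0) it gives 0, but G = 1 — eliminated.
Only (4) survives; checking it on all 32 rows confirms it matches G.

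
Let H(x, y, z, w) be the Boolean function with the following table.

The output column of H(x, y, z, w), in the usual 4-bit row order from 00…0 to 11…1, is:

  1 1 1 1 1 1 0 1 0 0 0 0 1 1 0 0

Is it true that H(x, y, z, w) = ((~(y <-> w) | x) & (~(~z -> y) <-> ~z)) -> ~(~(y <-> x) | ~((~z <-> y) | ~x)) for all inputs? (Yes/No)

Yes

Check the formula against H row by row:
  x=0, y=0, z=0, w=0: formula gives 1, H = 1 ✓
  x=0, y=0, z=0, w=1: formula gives 1, H = 1 ✓
  x=0, y=0, z=1, w=0: formula gives 1, H = 1 ✓
  x=0, y=0, z=1, w=1: formula gives 1, H = 1 ✓
  …and likewise for the remaining 12 rows.
All 16 rows match — the expression computes H exactly.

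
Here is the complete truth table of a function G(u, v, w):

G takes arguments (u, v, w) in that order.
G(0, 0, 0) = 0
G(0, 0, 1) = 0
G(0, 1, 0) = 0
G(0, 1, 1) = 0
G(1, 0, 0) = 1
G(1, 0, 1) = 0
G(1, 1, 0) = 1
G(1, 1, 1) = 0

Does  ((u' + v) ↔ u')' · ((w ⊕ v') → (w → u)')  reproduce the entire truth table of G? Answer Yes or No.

No

Test each input against both G and the formula:
  u=0, v=0, w=0: formula gives 0, G = 0 ✓
  u=0, v=0, w=1: formula gives 0, G = 0 ✓
  u=0, v=1, w=0: formula gives 0, G = 0 ✓
  u=0, v=1, w=1: formula gives 0, G = 0 ✓
  u=1, v=0, w=0: formula gives 0, but G = 1 ✗
A single disagreement suffices: at (1,0,0) they differ, so the formula does not compute G.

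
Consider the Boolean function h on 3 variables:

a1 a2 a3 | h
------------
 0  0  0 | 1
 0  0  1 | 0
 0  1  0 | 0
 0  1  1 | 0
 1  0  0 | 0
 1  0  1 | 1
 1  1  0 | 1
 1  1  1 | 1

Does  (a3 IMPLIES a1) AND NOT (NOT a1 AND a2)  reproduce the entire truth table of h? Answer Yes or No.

Check the formula against h row by row:
  a1=0, a2=0, a3=0: formula gives 1, h = 1 ✓
  a1=0, a2=0, a3=1: formula gives 0, h = 0 ✓
  a1=0, a2=1, a3=0: formula gives 0, h = 0 ✓
  a1=0, a2=1, a3=1: formula gives 0, h = 0 ✓
  a1=1, a2=0, a3=0: formula gives 1, but h = 0 ✗
A single disagreement suffices: at (1,0,0) they differ, so the formula does not compute h.

No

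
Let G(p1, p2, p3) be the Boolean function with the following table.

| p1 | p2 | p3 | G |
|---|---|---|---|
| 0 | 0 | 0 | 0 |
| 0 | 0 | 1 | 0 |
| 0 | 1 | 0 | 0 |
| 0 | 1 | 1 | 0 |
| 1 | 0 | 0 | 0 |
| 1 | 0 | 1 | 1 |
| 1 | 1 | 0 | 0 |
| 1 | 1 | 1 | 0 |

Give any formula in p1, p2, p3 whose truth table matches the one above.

G(p1, p2, p3) = (p1 & ~p2) & p3

G is 1 on exactly one input, (1,0,1), whose minterm is p1·¬p2·p3. So G is just that conjunction.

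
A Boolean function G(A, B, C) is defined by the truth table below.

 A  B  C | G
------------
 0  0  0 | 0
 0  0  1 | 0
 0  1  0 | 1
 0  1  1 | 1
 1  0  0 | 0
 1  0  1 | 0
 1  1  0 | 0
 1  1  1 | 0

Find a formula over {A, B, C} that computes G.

G(A, B, C) = ((~A & B) & ~C) | ((~A & B) & C)

Collect the rows where G=1 — (0,1,0), (0,1,1) — and write one minterm per row: ¬A·B·¬C, ¬A·B·C. Their union (logical OR) reproduces the table exactly.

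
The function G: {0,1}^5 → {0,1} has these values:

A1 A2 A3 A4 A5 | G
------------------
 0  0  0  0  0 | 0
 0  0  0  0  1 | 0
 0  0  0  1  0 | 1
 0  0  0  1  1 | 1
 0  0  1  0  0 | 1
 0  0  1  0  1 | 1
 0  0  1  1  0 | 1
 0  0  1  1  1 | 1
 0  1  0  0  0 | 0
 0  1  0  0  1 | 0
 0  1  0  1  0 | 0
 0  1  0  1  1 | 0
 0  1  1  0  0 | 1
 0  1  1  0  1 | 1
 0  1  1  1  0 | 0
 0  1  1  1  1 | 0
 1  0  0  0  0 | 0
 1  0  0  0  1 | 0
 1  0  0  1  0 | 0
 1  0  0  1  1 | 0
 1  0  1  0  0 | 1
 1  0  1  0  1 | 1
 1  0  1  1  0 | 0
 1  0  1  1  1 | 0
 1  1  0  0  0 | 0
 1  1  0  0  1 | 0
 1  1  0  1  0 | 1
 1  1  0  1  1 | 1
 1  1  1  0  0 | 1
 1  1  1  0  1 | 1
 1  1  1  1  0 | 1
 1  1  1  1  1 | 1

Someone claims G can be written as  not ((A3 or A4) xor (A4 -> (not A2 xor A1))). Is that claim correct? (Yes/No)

Evaluate not ((A3 or A4) xor (A4 -> (not A2 xor A1))) on each row and compare to G:
  A1=0, A2=0, A3=0, A4=0, A5=0: formula gives 0, G = 0 ✓
  A1=0, A2=0, A3=0, A4=0, A5=1: formula gives 0, G = 0 ✓
  A1=0, A2=0, A3=0, A4=1, A5=0: formula gives 1, G = 1 ✓
  A1=0, A2=0, A3=0, A4=1, A5=1: formula gives 1, G = 1 ✓
  …and likewise for the remaining 28 rows.
All 32 rows match — the expression computes G exactly.

Yes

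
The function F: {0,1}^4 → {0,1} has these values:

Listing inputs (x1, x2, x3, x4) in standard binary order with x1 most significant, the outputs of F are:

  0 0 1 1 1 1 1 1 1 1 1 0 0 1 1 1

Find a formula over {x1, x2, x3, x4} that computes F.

There are just 4 zero rows: (0,0,0,0), (0,0,0,1), (1,0,1,1), (1,1,0,0). Their minterms are ¬x1·¬x2·¬x3·¬x4, ¬x1·¬x2·¬x3·x4, x1·¬x2·x3·x4, x1·x2·¬x3·¬x4; the OR of those covers precisely the 0-outputs, and negating it yields F.

F(x1, x2, x3, x4) = ¬((((((¬x1 ∧ ¬x2) ∧ ¬x3) ∧ ¬x4) ∨ (((¬x1 ∧ ¬x2) ∧ ¬x3) ∧ x4)) ∨ (((x1 ∧ ¬x2) ∧ x3) ∧ x4)) ∨ (((x1 ∧ x2) ∧ ¬x3) ∧ ¬x4))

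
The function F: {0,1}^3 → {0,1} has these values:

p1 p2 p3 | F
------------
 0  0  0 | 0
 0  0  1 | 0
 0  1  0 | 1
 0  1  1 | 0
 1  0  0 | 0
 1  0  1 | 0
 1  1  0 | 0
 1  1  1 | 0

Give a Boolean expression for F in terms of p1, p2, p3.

F(p1, p2, p3) = (~p1 & p2) & ~p3

Only row (0,1,0) gives 1. That row's minterm ¬p1·p2·¬p3 is F directly.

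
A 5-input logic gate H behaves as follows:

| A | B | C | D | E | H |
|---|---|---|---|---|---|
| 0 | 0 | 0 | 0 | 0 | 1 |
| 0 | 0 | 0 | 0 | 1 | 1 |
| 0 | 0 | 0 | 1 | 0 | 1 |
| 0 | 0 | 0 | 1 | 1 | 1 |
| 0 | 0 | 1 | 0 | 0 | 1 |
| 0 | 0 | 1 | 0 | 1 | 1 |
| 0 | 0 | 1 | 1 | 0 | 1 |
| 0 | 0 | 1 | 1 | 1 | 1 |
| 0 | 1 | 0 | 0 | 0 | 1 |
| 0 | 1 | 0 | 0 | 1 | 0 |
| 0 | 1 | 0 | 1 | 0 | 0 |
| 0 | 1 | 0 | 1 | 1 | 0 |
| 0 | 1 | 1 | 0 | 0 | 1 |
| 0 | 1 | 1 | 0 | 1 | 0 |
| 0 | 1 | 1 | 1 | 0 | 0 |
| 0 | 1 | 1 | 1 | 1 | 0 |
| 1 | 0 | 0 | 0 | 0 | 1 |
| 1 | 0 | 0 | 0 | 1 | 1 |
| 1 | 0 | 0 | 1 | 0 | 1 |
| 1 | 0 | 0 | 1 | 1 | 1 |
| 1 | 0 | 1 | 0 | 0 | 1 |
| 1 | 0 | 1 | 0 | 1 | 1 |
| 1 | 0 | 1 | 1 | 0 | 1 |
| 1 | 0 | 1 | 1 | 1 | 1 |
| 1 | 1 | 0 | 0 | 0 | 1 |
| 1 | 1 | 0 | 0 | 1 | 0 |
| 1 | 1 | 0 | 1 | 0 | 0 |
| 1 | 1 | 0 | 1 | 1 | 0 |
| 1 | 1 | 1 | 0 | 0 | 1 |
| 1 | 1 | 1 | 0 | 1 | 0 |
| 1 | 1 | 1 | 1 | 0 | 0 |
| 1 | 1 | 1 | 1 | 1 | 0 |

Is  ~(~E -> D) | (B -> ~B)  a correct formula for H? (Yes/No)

Check the formula against H row by row:
  A=0, B=0, C=0, D=0, E=0: formula gives 1, H = 1 ✓
  A=0, B=0, C=0, D=0, E=1: formula gives 1, H = 1 ✓
  A=0, B=0, C=0, D=1, E=0: formula gives 1, H = 1 ✓
  A=0, B=0, C=0, D=1, E=1: formula gives 1, H = 1 ✓
  …and likewise for the remaining 28 rows.
All 32 rows match — the expression computes H exactly.

Yes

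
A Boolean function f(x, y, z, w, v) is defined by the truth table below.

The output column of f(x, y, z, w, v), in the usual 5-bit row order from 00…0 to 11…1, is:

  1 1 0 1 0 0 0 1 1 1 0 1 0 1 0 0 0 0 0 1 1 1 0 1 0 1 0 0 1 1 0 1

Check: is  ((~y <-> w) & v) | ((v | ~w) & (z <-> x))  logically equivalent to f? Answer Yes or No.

Check the formula against f row by row:
  x=0, y=0, z=0, w=0, v=0: formula gives 1, f = 1 ✓
  x=0, y=0, z=0, w=0, v=1: formula gives 1, f = 1 ✓
  x=0, y=0, z=0, w=1, v=0: formula gives 0, f = 0 ✓
  x=0, y=0, z=0, w=1, v=1: formula gives 1, f = 1 ✓
  …and likewise for the remaining 28 rows.
No disagreement on any input; they are logically equivalent.

Yes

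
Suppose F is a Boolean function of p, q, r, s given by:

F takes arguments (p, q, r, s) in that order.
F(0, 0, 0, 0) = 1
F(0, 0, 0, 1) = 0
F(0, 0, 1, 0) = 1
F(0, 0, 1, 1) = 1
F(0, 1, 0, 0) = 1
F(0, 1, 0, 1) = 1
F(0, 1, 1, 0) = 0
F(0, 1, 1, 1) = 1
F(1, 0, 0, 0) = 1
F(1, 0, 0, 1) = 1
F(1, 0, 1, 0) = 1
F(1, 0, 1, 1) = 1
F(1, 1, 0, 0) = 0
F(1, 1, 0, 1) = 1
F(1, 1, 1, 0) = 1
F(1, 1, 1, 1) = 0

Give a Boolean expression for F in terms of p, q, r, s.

F(p, q, r, s) = ~((((((~p & ~q) & ~r) & s) | (((~p & q) & r) & ~s)) | (((p & q) & ~r) & ~s)) | (((p & q) & r) & s))

The 0-rows are (0,0,0,1), (0,1,1,0), (1,1,0,0), (1,1,1,1). Take each as a conjunction (¬p·¬q·¬r·s, ¬p·q·r·¬s, p·q·¬r·¬s, p·q·r·s), form their disjunction, and complement — that gives a formula that is 1 everywhere F is.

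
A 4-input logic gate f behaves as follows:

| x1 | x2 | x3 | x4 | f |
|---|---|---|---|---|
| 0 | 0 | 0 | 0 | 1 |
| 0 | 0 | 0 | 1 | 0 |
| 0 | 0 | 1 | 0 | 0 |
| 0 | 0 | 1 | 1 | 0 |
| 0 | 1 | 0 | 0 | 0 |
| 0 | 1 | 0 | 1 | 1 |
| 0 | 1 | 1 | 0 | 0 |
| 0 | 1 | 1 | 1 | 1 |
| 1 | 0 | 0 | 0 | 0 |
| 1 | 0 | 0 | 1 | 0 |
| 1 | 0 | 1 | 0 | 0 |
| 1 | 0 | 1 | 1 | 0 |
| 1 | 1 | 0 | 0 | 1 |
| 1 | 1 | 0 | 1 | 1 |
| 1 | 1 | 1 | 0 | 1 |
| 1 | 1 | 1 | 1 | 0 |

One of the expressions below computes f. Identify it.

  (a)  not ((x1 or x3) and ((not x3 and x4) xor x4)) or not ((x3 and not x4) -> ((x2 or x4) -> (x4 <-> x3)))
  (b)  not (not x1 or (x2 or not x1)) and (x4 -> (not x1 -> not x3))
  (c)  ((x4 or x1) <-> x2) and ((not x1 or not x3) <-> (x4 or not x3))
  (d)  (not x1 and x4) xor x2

c

(a) fails at (0,0,0,1): the formula yields 1, f is 0.
(b) fails at (0,0,0,0): the formula yields 0, f is 1.
(d) fails at (0,0,0,0): the formula yields 0, f is 1.
That leaves (c). Evaluating it on every row reproduces the table of f exactly.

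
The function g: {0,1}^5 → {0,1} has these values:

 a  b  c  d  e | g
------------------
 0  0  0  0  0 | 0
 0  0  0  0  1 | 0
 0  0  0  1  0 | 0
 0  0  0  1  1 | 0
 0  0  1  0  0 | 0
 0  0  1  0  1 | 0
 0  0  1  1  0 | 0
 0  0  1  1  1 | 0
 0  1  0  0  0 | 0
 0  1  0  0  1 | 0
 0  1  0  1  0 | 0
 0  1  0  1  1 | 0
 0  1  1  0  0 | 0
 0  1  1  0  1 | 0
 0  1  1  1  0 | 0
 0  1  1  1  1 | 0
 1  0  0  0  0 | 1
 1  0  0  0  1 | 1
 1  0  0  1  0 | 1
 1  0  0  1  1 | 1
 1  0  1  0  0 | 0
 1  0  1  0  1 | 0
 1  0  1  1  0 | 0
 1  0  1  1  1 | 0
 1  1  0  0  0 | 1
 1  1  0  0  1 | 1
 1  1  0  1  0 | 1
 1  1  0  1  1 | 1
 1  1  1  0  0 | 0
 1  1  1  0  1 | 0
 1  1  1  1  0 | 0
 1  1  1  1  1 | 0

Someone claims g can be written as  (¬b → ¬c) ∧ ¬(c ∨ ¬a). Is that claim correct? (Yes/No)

Evaluate (¬b → ¬c) ∧ ¬(c ∨ ¬a) on each row and compare to g:
  a=0, b=0, c=0, d=0, e=0: formula gives 0, g = 0 ✓
  a=0, b=0, c=0, d=0, e=1: formula gives 0, g = 0 ✓
  a=0, b=0, c=0, d=1, e=0: formula gives 0, g = 0 ✓
  a=0, b=0, c=0, d=1, e=1: formula gives 0, g = 0 ✓
  …and likewise for the remaining 28 rows.
Every row agrees, so the formula is equivalent.

Yes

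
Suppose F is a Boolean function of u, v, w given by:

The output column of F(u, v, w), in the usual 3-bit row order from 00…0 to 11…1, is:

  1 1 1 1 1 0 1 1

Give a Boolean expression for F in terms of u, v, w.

F(u, v, w) = not ((u and not v) and w)

Only row (1,0,1) gives 0. So F is 1 everywhere except there — the complement of the minterm u·¬v·w.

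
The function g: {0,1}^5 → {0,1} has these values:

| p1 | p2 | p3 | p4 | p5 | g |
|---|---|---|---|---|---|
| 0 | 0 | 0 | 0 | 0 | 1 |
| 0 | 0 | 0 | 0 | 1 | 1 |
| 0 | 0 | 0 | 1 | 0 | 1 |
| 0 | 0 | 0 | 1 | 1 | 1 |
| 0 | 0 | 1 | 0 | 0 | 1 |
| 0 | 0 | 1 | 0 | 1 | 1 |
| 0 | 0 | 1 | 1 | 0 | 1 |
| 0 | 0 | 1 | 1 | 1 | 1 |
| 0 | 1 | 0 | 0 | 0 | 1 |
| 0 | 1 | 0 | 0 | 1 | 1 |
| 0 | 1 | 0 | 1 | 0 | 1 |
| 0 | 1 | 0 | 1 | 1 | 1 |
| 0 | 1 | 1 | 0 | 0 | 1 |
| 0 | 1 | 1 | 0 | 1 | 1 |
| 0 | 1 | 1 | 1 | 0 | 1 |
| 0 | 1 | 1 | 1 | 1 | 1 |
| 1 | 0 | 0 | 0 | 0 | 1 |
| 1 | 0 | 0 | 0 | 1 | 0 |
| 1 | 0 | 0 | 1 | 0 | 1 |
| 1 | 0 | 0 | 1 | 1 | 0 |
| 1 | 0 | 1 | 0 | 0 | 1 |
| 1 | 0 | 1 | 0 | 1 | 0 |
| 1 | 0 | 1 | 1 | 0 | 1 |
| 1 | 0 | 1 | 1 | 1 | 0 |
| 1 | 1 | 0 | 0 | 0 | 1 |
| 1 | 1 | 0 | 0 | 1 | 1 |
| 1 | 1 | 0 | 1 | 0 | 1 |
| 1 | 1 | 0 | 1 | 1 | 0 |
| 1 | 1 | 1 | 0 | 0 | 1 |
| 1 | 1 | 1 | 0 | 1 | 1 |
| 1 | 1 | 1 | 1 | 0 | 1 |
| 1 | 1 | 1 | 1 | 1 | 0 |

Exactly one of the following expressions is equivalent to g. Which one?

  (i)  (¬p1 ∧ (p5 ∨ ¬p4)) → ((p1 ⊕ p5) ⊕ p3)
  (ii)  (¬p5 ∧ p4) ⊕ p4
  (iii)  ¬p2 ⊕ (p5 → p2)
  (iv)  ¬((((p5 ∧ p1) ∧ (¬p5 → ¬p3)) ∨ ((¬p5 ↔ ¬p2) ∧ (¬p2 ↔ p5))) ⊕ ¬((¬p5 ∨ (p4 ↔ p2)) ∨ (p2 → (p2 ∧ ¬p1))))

iv

(i): at (0,0,0,0,0) it gives 0, but g = 1 — eliminated.
(ii): at (0,0,0,0,0) it gives 0, but g = 1 — eliminated.
(iii): at (0,0,0,0,0) it gives 0, but g = 1 — eliminated.
That leaves (iv). Evaluating it on every row reproduces the table of g exactly.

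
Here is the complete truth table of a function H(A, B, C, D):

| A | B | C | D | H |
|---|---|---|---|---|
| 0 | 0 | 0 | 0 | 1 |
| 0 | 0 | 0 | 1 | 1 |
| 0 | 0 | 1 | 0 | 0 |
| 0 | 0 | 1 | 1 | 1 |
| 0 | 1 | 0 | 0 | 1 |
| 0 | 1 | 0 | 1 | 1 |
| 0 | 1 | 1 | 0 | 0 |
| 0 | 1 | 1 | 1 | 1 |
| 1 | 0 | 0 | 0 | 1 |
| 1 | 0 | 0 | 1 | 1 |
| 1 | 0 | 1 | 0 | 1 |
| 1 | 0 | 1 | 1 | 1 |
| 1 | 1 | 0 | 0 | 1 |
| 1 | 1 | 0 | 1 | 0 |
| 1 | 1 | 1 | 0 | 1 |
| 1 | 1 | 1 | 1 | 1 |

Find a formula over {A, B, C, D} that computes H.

H is 0 on only 3 rows — (0,0,1,0), (0,1,1,0), (1,1,0,1). Writing each as a minterm (¬A·¬B·C·¬D, ¬A·B·C·¬D, A·B·¬C·D) and OR-ing them characterizes exactly where H=0, so H is the negation of that disjunction.

H(A, B, C, D) = NOT (((((NOT A AND NOT B) AND C) AND NOT D) OR (((NOT A AND B) AND C) AND NOT D)) OR (((A AND B) AND NOT C) AND D))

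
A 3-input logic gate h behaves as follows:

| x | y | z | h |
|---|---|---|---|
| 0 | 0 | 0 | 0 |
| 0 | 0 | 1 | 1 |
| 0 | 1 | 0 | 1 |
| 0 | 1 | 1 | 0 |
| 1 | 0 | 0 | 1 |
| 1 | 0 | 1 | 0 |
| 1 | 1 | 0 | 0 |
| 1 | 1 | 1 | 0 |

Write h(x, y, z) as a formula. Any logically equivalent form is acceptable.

h(x, y, z) = (((~x & ~y) & z) | ((~x & y) & ~z)) | ((x & ~y) & ~z)

h=1 on 3 inputs: (0,0,1), (0,1,0), (1,0,0). Reading each as a conjunction of literals (¬x·¬y·z, ¬x·y·¬z, x·¬y·¬z) and taking the OR gives the canonical DNF.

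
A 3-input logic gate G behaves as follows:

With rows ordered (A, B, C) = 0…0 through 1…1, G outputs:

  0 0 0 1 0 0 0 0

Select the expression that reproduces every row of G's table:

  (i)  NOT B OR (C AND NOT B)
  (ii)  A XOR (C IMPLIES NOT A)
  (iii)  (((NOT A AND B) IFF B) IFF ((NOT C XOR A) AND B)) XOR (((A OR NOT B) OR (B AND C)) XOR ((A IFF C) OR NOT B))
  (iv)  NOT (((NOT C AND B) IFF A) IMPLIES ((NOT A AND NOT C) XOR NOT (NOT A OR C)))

iii

(i) disagrees with G on (0,0,0) (formula → 1, table → 0); rule it out.
(ii) disagrees with G on (0,0,0) (formula → 1, table → 0); rule it out.
(iv) disagrees with G on (0,0,1) (formula → 1, table → 0); rule it out.
Only (iii) survives; checking it on all 8 rows confirms it matches G.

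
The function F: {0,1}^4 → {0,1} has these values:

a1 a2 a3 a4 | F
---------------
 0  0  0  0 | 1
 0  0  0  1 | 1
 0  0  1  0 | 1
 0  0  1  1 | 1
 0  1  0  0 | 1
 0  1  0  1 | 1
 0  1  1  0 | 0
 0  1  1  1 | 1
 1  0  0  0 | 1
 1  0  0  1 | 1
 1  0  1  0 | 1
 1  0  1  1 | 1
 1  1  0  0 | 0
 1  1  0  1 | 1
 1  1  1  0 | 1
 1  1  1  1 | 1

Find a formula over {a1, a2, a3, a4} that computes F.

F(a1, a2, a3, a4) = NOT ((((NOT a1 AND a2) AND a3) AND NOT a4) OR (((a1 AND a2) AND NOT a3) AND NOT a4))

The 0-rows are (0,1,1,0), (1,1,0,0). Take each as a conjunction (¬a1·a2·a3·¬a4, a1·a2·¬a3·¬a4), form their disjunction, and complement — that gives a formula that is 1 everywhere F is.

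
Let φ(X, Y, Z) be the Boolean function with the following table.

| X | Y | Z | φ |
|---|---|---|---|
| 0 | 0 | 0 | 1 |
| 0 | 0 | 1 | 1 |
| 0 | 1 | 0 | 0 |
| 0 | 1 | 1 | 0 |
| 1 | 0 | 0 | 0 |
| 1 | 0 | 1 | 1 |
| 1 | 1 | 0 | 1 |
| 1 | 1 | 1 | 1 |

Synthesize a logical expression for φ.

The 0-rows are (0,1,0), (0,1,1), (1,0,0). Take each as a conjunction (¬X·Y·¬Z, ¬X·Y·Z, X·¬Y·¬Z), form their disjunction, and complement — that gives a formula that is 1 everywhere φ is.

φ(X, Y, Z) = ((((X' · Y) · Z') + ((X' · Y) · Z)) + ((X · Y') · Z'))'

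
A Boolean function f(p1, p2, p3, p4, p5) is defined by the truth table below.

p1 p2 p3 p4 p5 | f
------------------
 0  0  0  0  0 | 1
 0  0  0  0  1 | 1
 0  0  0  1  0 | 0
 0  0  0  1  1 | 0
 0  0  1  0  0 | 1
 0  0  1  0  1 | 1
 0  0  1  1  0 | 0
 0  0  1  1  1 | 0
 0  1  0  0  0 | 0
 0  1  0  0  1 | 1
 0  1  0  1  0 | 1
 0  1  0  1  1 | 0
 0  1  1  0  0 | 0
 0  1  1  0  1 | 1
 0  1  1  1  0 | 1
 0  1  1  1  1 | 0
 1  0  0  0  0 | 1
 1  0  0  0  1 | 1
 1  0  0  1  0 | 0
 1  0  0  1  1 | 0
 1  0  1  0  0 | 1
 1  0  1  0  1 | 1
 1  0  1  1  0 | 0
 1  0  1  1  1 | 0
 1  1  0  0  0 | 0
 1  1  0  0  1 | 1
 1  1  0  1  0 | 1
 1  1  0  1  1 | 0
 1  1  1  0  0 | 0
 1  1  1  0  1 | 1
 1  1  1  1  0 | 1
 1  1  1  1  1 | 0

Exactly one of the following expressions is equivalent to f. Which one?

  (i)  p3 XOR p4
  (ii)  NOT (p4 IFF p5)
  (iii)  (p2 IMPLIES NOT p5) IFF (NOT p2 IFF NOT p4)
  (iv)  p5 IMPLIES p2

iii

(i) fails at (0,0,0,0,0): the formula yields 0, f is 1.
(ii) fails at (0,0,0,0,0): the formula yields 0, f is 1.
(iv) fails at (0,0,0,0,1): the formula yields 0, f is 1.
(iii) is the remaining candidate, and it agrees with f on all 32 inputs.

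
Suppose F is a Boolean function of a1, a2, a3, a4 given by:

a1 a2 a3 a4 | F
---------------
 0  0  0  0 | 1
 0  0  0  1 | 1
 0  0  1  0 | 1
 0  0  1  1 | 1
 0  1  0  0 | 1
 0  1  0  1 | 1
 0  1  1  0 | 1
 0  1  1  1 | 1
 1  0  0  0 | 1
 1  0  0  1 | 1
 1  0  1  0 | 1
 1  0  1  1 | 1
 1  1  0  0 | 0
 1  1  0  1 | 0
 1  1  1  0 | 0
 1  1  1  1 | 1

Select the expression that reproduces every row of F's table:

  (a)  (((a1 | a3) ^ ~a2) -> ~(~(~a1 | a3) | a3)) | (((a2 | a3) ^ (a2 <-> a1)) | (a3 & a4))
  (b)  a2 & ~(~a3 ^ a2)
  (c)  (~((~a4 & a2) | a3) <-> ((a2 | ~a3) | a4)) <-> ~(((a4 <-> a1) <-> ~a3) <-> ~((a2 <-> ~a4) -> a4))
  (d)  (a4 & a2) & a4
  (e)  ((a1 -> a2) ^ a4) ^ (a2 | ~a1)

a

(b): at (0,0,0,0) it gives 0, but F = 1 — eliminated.
(c): at (0,0,0,1) it gives 0, but F = 1 — eliminated.
(d): at (0,0,0,0) it gives 0, but F = 1 — eliminated.
(e): at (0,0,0,0) it gives 0, but F = 1 — eliminated.
(a) is the remaining candidate, and it agrees with F on all 16 inputs.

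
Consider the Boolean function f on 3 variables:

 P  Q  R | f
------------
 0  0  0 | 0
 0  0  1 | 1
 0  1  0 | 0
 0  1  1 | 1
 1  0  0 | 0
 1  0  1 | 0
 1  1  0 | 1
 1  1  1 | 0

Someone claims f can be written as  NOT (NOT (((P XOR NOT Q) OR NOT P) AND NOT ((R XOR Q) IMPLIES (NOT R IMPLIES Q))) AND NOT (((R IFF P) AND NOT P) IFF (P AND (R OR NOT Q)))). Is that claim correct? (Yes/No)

Test each input against both f and the formula:
  P=0, Q=0, R=0: formula gives 0, f = 0 ✓
  P=0, Q=0, R=1: formula gives 1, f = 1 ✓
  P=0, Q=1, R=0: formula gives 0, f = 0 ✓
  P=0, Q=1, R=1: formula gives 1, f = 1 ✓
  P=1, Q=0, R=0: formula gives 0, f = 0 ✓
  …and likewise for the remaining 3 rows.
All 8 rows match — the expression computes f exactly.

Yes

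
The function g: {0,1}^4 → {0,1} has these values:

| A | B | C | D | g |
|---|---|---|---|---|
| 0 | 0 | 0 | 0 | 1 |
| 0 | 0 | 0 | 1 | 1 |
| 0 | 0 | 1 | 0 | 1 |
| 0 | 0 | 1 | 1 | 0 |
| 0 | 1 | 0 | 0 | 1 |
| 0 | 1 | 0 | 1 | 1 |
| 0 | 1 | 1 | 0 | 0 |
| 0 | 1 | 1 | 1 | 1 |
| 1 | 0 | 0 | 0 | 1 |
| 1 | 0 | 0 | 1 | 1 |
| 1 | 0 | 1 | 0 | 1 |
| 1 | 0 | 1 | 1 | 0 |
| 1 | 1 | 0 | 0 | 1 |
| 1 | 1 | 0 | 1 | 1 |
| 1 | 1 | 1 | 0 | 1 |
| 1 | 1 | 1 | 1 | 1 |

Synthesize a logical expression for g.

g is 0 on only 3 rows — (0,0,1,1), (0,1,1,0), (1,0,1,1). Writing each as a minterm (¬A·¬B·C·D, ¬A·B·C·¬D, A·¬B·C·D) and OR-ing them characterizes exactly where g=0, so g is the negation of that disjunction.

g(A, B, C, D) = not (((((not A and not B) and C) and D) or (((not A and B) and C) and not D)) or (((A and not B) and C) and D))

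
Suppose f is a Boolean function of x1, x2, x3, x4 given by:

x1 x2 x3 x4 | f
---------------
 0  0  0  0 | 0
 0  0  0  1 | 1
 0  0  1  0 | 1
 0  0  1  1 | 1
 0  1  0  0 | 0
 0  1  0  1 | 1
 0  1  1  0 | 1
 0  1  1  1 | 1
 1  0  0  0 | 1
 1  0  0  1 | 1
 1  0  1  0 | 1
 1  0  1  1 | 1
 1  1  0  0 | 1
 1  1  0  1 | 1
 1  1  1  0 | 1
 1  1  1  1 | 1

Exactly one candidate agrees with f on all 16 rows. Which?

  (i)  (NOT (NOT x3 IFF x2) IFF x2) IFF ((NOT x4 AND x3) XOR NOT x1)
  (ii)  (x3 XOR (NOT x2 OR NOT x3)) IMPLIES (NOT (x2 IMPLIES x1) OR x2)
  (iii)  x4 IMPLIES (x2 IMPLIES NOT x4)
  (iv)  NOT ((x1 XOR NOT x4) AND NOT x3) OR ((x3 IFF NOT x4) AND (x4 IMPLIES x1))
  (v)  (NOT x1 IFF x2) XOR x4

iv

(i) disagrees with f on (0,0,0,1) (formula → 0, table → 1); rule it out.
(ii) disagrees with f on (0,0,0,1) (formula → 0, table → 1); rule it out.
(iii) disagrees with f on (0,0,0,0) (formula → 1, table → 0); rule it out.
(v) disagrees with f on (0,0,1,0) (formula → 0, table → 1); rule it out.
That leaves (iv). Evaluating it on every row reproduces the table of f exactly.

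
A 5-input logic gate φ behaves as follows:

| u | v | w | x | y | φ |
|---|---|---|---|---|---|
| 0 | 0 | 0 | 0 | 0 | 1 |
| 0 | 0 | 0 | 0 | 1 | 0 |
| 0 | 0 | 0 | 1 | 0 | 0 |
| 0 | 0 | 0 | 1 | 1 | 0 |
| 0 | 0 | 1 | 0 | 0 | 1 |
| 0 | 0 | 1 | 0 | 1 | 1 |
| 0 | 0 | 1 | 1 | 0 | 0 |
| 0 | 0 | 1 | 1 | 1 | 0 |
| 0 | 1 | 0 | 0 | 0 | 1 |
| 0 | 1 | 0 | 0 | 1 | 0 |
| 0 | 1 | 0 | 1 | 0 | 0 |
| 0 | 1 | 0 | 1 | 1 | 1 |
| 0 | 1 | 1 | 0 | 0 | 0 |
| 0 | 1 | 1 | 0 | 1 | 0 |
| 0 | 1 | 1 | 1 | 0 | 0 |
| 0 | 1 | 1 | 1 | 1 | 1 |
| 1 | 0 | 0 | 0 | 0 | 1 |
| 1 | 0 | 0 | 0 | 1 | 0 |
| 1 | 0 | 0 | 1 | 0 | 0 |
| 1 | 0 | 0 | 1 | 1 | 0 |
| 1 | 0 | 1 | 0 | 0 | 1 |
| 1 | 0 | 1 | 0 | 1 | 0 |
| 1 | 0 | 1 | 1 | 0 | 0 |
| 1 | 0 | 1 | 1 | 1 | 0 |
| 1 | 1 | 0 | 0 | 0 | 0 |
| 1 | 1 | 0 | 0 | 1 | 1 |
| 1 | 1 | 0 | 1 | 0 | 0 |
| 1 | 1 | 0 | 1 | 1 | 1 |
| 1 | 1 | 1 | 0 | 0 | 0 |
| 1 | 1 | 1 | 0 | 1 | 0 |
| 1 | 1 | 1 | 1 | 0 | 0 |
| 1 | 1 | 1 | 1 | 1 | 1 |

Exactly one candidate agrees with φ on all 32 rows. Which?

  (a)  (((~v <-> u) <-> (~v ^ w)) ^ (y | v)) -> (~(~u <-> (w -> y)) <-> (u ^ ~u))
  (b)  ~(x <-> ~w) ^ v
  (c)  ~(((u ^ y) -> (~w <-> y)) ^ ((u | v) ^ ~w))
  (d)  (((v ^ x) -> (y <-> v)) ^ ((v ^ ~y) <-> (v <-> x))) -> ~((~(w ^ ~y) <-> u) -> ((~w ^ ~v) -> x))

d

(a) disagrees with φ on (0,0,0,1,0) (formula → 1, table → 0); rule it out.
(b) disagrees with φ on (0,0,0,0,1) (formula → 1, table → 0); rule it out.
(c) disagrees with φ on (0,0,0,0,1) (formula → 1, table → 0); rule it out.
Only (d) survives; checking it on all 32 rows confirms it matches φ.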